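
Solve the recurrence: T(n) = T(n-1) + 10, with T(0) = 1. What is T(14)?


Unrolling the recurrence:
T(14) = T(13) + 10
       = T(12) + 10 + 10
       = T(11) + 10*3
       ...
       = T(0) + 10*14
       = 1 + 140 = 141


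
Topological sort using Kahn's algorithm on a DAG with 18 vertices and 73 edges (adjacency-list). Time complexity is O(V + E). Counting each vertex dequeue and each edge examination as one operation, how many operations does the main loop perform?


Kahn's algorithm:
  1. Compute in-degrees: O(V + E)
  2. Process queue: each vertex dequeued once (O(V))
     each edge examined once (O(E))
Total = V + E = 18 + 73 = 91


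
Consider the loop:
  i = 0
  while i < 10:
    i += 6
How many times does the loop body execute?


Starting at i = 0, each iteration adds 6.
Iterations until i >= 10:
  Iteration 1: i = 0 -> i = 6
  Iteration 2: i = 6 -> i = 12
Total iterations = ceil(10/6) = 2


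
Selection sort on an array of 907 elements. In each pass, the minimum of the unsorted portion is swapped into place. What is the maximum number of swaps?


Selection sort performs one swap per pass:
  Pass 1: find min in positions 0 to 906, swap with position 0
  Pass 2: find min in positions 1 to 906, swap with position 1
  Pass 3: find min in positions 2 to 906, swap with position 2
  Pass 4: find min in positions 3 to 906, swap with position 3
  Pass 5: find min in positions 4 to 906, swap with position 4
  ... (901 more passes)
Total passes (and swaps) = n - 1 = 907 - 1 = 906


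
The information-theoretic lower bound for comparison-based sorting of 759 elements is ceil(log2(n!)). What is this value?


A binary decision tree of height h has at most 2^h leaves and needs at least n! of them, so h >= ceil(log2(n!)).
759! is far too large to multiply out, so use Stirling's series:
  ln(n!) ~ n ln n - n + (1/2) ln(2 pi n) + 1/(12n)  (error below 1/(360 n^3), negligible here)
  ln(759) = 6.6320018
  n ln n = 759 * 6.6320018 = 5033.6894
  (1/2) ln(2 pi * 759) = (1/2) ln(4768.9376) = 4.2349
  1/(12*759) = 0.0001
  ln(759!) ~ 5033.6894 - 759 + 4.2349 + 0.0001 = 4278.9244
Convert to base 2: log2(759!) = 4278.9244 / ln 2 = 4278.9244 / 0.69314718 = 6173.1830
ceil(6173.1830) = 6174


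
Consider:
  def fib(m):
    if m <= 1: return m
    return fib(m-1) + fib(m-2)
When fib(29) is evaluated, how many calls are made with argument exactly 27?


Let N(m) = number of times fib(m) is called while evaluating fib(29).
N(29) = 1 (the initial call).
N(28) = 1 (only fib(29) calls it).
For 1 <= m <= 27: fib(m) is called by fib(m+1) and fib(m+2), so
  N(m) = N(m+1) + N(m+2).
fib(0) is called only by fib(2), so N(0) = N(2).
Walk down from m=29:
  N(29)=1, N(28)=1, N(27)=2
N(27) = 2


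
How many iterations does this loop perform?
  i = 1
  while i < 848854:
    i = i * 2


The loop variable doubles each iteration:
i = 1 -> 2 -> 4 -> 8 -> 16 -> 32 -> 64 -> 128 -> 256 -> 512 -> 1024 -> 2048 -> 4096 -> 8192 -> 16384 -> 32768 -> 65536 -> 131072 -> 262144 -> 524288 -> 1048576 (stop, 1048576 >= 848854)
Number of doublings = ceil(log2(848854)) = 20


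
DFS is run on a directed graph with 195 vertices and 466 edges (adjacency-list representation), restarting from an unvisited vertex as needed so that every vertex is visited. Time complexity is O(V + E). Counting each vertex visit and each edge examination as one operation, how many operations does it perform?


A full DFS traversal processes each vertex exactly once (push/pop on stack).
Each directed edge is examined once.
V = 195, E = 466
V + E = 661


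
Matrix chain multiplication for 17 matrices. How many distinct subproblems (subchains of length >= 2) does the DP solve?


Subproblems are indexed by (i, j) where i < j.
Number of such pairs = n*(n-1)/2
= 17 * 16 / 2
= 136


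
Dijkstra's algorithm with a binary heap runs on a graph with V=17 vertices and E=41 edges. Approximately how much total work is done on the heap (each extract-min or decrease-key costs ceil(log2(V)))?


Dijkstra with a binary heap: each vertex is extracted once, each edge may relax once.
Each heap operation costs O(log V).
V + E = 17 + 41 = 58
ceil(log2(17)) = 5 (since 2^4 = 16 < 17 <= 32 = 2^5)
Total heap work = (V+E) * ceil(log2(V)) = 58 * 5 = 290


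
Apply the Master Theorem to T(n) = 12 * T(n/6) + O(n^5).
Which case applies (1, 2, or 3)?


The Master Theorem: T(n) = a*T(n/b) + O(n^c)
  a = 12, b = 6, c = 5
log_b(a) = log_6(12) ~ 1.387
Compare b^c with a: 6^5 = 7776 > 12, so c > log_b(a).
Since c > log_b(a), Case 3 applies.
T(n) = O(n^5)
Master Theorem case = 3


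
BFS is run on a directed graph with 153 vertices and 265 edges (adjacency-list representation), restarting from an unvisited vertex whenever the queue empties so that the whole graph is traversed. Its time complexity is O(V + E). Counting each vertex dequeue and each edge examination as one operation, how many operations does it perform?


A full BFS traversal dequeues each vertex exactly once and examines each directed edge exactly once.
V = 153 (vertex processing cost)
E = 265 (edge examination cost)
Total operations proportional to V + E = 153 + 265 = 418


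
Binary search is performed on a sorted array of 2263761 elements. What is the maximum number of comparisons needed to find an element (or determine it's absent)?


Binary search halves the search space each comparison:
  Step 1: search space = 2263761 -> 1131880
  Step 2: search space = 1131880 -> 565940
  Step 3: search space = 565940 -> 282970
  Step 4: search space = 282970 -> 141485
  Step 5: search space = 141485 -> 70742
  Step 6: search space = 70742 -> 35371
  Step 7: search space = 35371 -> 17685
  Step 8: search space = 17685 -> 8842
  Step 9: search space = 8842 -> 4421
  Step 10: search space = 4421 -> 2210
  Step 11: search space = 2210 -> 1105
  Step 12: search space = 1105 -> 552
  Step 13: search space = 552 -> 276
  Step 14: search space = 276 -> 138
  Step 15: search space = 138 -> 69
  Step 16: search space = 69 -> 34
  Step 17: search space = 34 -> 17
  Step 18: search space = 17 -> 8
  Step 19: search space = 8 -> 4
  Step 20: search space = 4 -> 2
  Step 21: search space = 2 -> 1
  Step 22: search space = 1 (final check)
Maximum comparisons = floor(log2(2263761)) + 1 = 21 + 1 = 22


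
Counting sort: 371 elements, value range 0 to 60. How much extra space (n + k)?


n = 371 (output array)
k = 61 (count array for 61 distinct values)
Extra space = 371 + 61 = 432


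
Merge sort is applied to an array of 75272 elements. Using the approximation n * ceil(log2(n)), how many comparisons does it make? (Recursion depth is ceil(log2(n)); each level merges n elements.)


Merge sort divides the array into halves recursively.
Number of levels = ceil(log2(75272)) = 17
At each level, approximately n = 75272 comparisons are needed for merging.
Total comparisons ~ n * ceil(log2(n)) = 75272 * 17 = 1279624


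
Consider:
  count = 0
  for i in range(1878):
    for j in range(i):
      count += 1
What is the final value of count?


For each i, the inner loop runs i times:
  i=0: inner runs 0 times
  i=1: inner runs 1 time
  i=2: inner runs 2 times
  i=3: inner runs 3 times
  i=4: inner runs 4 times
  i=5: inner runs 5 times
  i=6: inner runs 6 times
  i=7: inner runs 7 times
  ...
Total = 0 + 1 + 2 + ... + 1877 = 1878*(1878-1)/2 = 1762503


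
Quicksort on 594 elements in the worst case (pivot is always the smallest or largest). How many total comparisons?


In the worst case, each partition step picks the worst pivot:
  Partition 1: 593 comparisons (n-1 elements to compare)
  Partition 2: 592 comparisons
  Partition 3: 591 comparisons
  Partition 4: 590 comparisons
  Partition 5: 589 comparisons
  ...
  Last partition: 0 comparisons
Total = (n-1) + (n-2) + ... + 1 + 0 = n*(n-1)/2
= 594*593/2 = 176121


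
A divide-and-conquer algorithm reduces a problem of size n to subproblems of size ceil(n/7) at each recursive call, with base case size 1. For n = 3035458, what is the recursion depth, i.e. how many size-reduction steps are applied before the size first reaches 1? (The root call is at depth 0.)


Each step divides the size by 7 (rounding up); after k steps the size is ceil(n/7^k), which equals 1 exactly when 7^k >= n.
So the depth is the smallest k with 7^k >= 3035458, i.e. ceil(log_7(3035458)).
7^7 = 823543 < 3035458 <= 5764801 = 7^8
Recursion depth = 8


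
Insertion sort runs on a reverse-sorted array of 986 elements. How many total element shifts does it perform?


Sum of shifts = 1 + 2 + 3 + ... + 985
= 986 * 985 / 2
= 971210 / 2
= 485605


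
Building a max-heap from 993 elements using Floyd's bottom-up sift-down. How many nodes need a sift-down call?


In a heap of 993 elements (0-indexed array):
  Last element index: 992
  Parent of last element: floor((992 - 1) / 2) = 495
  Internal nodes: indices 0 to 495
  Count = floor(993/2) = 496


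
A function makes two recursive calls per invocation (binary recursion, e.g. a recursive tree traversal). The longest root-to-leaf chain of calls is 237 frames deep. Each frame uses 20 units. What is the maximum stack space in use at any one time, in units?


Binary recursion: the two calls run one after the other, so only one root-to-leaf chain of frames is on the stack at a time.
Maximum depth (longest chain) = 237 frames
Each frame = 20 units
Max stack space = 237 * 20 = 4740


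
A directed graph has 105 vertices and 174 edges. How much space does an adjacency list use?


Adjacency list: one list head per vertex + one entry per edge
Vertex heads: 105
Edge entries: 174
Total = 105 + 174 = 279


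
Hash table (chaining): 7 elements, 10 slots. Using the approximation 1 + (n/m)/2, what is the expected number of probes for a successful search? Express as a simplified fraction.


Computing expected probes:
alpha = 7/10
= 1 + alpha/2
= 1 + 7/(2*10)
= (2*10 + 7) / (2*10)
= 27/20


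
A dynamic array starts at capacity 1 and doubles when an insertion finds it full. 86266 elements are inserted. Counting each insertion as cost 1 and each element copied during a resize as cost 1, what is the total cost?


n = 86266
Insertion costs: 86266
Resizes copy 1, 2, 4, ... up to the largest power of 2 that is <= n-1 = 86265, i.e. 65536.
Copy costs = 1 + 2 + 4 + 8 + 16 + 32 + 64 + 128 + 256 + 512 + 1024 + 2048 + 4096 + 8192 + 16384 + 32768 + 65536 = 131071
Total = 86266 + 131071 = 217337


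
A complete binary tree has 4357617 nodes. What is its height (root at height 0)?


In a complete binary tree, level k holds nodes 2^k .. 2^(k+1)-1 (1-indexed).
Height = floor(log2(n)) = floor(log2(4357617)) = 22
Check: 2^22 = 4194304 <= 4357617 < 8388608 = 2^23


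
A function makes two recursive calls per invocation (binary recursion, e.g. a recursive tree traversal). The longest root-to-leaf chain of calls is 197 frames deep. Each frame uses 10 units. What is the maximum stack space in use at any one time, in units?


Binary recursion: the two calls run one after the other, so only one root-to-leaf chain of frames is on the stack at a time.
Maximum depth (longest chain) = 197 frames
Each frame = 10 units
Max stack space = 197 * 10 = 1970


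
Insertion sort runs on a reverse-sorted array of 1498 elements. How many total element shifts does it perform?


Sum of shifts = 1 + 2 + 3 + ... + 1497
= 1498 * 1497 / 2
= 2242506 / 2
= 1121253


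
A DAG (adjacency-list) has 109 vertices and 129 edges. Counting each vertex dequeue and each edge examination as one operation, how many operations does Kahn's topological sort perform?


V = 109 (vertex processing)
E = 129 (edge processing)
V + E = 109 + 129 = 238


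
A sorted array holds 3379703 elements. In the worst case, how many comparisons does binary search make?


Halving sequence: 3379703 -> 1689851 -> 844925 -> 422462 -> 211231 -> 105615 -> 52807 -> 26403 -> 13201 -> 6600 -> 3300 -> 1650 -> 825 -> 412 -> 206 -> 103 -> 51 -> 25 -> 12 -> 6 -> 3 -> 1
Number of halvings = 21
Max comparisons = 21 + 1 = 22


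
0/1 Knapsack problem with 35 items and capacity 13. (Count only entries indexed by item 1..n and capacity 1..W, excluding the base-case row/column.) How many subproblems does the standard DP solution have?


The DP table is indexed by (item, capacity).
Rows: 35 items
Columns: 13 capacity values (1 to W)
Total subproblems = 35 * 13 = 455


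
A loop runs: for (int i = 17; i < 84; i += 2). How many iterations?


Loop starts at i = 17, increments by 2, stops when i >= 84.
Number of iterations = ceil((84 - 17) / 2)
= ceil(67 / 2)
= 34


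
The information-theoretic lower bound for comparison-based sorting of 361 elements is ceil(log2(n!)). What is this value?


A binary decision tree of height h has at most 2^h leaves and needs at least n! of them, so h >= ceil(log2(n!)).
361! is far too large to multiply out, so use Stirling's series:
  ln(n!) ~ n ln n - n + (1/2) ln(2 pi n) + 1/(12n)  (error below 1/(360 n^3), negligible here)
  ln(361) = 5.8888780
  n ln n = 361 * 5.8888780 = 2125.8850
  (1/2) ln(2 pi * 361) = (1/2) ln(2268.2299) = 3.8634
  1/(12*361) = 0.0002
  ln(361!) ~ 2125.8850 - 361 + 3.8634 + 0.0002 = 1768.7486
Convert to base 2: log2(361!) = 1768.7486 / ln 2 = 1768.7486 / 0.69314718 = 2551.7648
ceil(2551.7648) = 2552


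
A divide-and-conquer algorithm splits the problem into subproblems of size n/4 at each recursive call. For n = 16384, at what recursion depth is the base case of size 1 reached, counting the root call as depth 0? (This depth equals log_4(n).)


At each depth, the problem size is divided by 4:
  Depth 0: problem size = 16384
  Depth 1: problem size = 4096
  Depth 2: problem size = 1024
  Depth 3: problem size = 256
  Depth 4: problem size = 64
  Depth 5: problem size = 16
  Depth 6: problem size = 4
  Depth 7: problem size = 1 (base case)
The base case is reached at depth log_4(16384) = 7 (the tree has 8 levels counting depth 0, but the depth asked for is 7).
Recursion depth = 7


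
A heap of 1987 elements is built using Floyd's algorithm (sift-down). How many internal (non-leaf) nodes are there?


Leaf nodes occupy roughly half the array.
Sift-down is called for each internal node, starting from the last one.
Internal nodes = floor(n/2) = floor(1987/2) = 993


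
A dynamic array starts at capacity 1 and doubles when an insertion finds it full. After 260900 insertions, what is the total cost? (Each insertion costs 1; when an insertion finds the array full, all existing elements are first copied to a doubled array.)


Insertion cost: 260900 (one per element)
Resizes occur just before inserting elements 2, 3, 5, 9, ...
Elements copied at each resize: 1 + 2 + 4 + 8 + 16 + 32 + 64 + 128 + 256 + 512 + 1024 + 2048 + 4096 + 8192 + 16384 + 32768 + 65536 + 131072
Sum of copies = 262143 (geometric series: 2^k - 1)
Total = 260900 + 262143 = 523043


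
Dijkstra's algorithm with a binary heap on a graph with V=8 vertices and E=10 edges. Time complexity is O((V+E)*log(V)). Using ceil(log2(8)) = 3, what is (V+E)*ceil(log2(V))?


Dijkstra with a binary heap: each vertex is extracted once, each edge may relax once.
Each heap operation costs O(log V).
V + E = 8 + 10 = 18
ceil(log2(8)) = 3 (since 2^2 = 4 < 8 <= 8 = 2^3)
Total heap work = (V+E) * ceil(log2(V)) = 18 * 3 = 54


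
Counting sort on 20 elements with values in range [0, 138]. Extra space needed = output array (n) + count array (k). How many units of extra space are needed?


Output array size: 20 (to store sorted result)
Count array size: 139 (one slot per possible value, range 0 to 138)
Total extra space = 20 + 139 = 159


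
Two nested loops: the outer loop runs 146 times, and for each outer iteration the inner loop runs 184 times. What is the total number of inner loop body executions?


Outer loop: 146 iterations
Inner loop: 184 iterations per outer iteration
Total = 146 * 184 = 26864


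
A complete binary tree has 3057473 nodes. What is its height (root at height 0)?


In a complete binary tree, level k holds nodes 2^k .. 2^(k+1)-1 (1-indexed).
Height = floor(log2(n)) = floor(log2(3057473)) = 21
Check: 2^21 = 2097152 <= 3057473 < 4194304 = 2^22


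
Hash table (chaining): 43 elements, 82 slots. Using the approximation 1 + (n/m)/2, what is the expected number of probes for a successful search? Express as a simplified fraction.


Computing expected probes:
alpha = 43/82
= 1 + alpha/2
= 1 + 43/(2*82)
= (2*82 + 43) / (2*82)
= 207/164


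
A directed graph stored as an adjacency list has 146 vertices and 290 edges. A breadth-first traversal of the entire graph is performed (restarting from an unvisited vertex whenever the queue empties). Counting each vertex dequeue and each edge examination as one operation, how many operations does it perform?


A full BFS traversal dequeues each vertex once and examines each edge once.
Vertex visits: 146
Edge visits: 290
V + E = 146 + 290 = 436


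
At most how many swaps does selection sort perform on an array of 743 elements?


Each of the 742 passes places one element in its final position.
Pass 1: swap minimum into position 0
Pass 2: swap minimum of remaining into position 1
...
Pass 742: last two elements, one swap
Maximum swaps = 743 - 1 = 742


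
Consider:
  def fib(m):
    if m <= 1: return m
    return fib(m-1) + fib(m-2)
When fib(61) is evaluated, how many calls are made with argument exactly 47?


Let N(m) = number of times fib(m) is called while evaluating fib(61).
N(61) = 1 (the initial call).
N(60) = 1 (only fib(61) calls it).
For 1 <= m <= 59: fib(m) is called by fib(m+1) and fib(m+2), so
  N(m) = N(m+1) + N(m+2).
fib(0) is called only by fib(2), so N(0) = N(2).
Walk down from m=61:
  N(61)=1, N(60)=1, N(59)=2, N(58)=3, N(57)=5, N(56)=8, N(55)=13, N(54)=21, N(53)=34, N(52)=55, N(51)=89, N(50)=144, N(49)=233, N(48)=377, N(47)=610
N(47) = 610


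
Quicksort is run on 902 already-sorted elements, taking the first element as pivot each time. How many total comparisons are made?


Sum of comparisons per partition:
901 + 900 + ... + 1 + 0
= 902 * (902 - 1) / 2
= 902 * 901 / 2
= 406351


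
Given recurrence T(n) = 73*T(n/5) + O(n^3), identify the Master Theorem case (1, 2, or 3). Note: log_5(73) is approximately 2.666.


Master Theorem parameters: a=73, b=5, c=3
log_b(a) = 2.666
Compare b^c with a: 5^3 = 125 > 73, so c > log_b(a).
Comparing c=3 vs log_b(a)=2.666:
3 > 2.666 => Case 3
Result: T(n) = O(n^3)
Master Theorem case = 3


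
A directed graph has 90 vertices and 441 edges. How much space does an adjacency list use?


Adjacency list: one list head per vertex + one entry per edge
Vertex heads: 90
Edge entries: 441
Total = 90 + 441 = 531


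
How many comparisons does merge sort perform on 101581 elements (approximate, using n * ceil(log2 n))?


Recursion depth: ceil(log2(101581)) = 17
Each recursion level merges n = 101581 elements
Total = 101581 * 17 = 1726877


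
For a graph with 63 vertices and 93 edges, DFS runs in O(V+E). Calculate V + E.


A full DFS traversal visits each vertex once and examines each edge once.
V = 63
E = 93
Sum = 63 + 93 = 156


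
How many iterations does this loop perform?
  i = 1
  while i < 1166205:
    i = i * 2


The loop variable doubles each iteration:
i = 1 -> 2 -> 4 -> 8 -> 16 -> 32 -> 64 -> 128 -> 256 -> 512 -> 1024 -> 2048 -> 4096 -> 8192 -> 16384 -> 32768 -> 65536 -> 131072 -> 262144 -> 524288 -> 1048576 -> 2097152 (stop, 2097152 >= 1166205)
Number of doublings = ceil(log2(1166205)) = 21


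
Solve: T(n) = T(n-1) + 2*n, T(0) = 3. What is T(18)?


Expanding the recurrence:
T(18) = T(17) + 2*18
       = T(16) + 2*17 + 2*18
       ...
       = T(0) + 2*(1 + 2 + ... + 18)
       = 3 + 2 * 18*19/2
       = 3 + 2 * 171
       = 3 + 342 = 345


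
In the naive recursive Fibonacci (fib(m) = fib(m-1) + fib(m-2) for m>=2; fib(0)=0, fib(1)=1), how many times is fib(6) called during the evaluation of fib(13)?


Let N(m) = number of times fib(m) is called while evaluating fib(13).
N(13) = 1 (the initial call).
N(12) = 1 (only fib(13) calls it).
For 1 <= m <= 11: fib(m) is called by fib(m+1) and fib(m+2), so
  N(m) = N(m+1) + N(m+2).
fib(0) is called only by fib(2), so N(0) = N(2).
Walk down from m=13:
  N(13)=1, N(12)=1, N(11)=2, N(10)=3, N(9)=5, N(8)=8, N(7)=13, N(6)=21
N(6) = 21


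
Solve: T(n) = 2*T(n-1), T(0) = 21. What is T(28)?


Unrolling:
T(28) = 2*T(27) = 2^2*T(26) = ... = 2^28*T(0)
= 2^28 * 21
= 268435456 * 21 = 5637144576


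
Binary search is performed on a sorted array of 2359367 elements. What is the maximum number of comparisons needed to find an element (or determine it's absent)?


Binary search halves the search space each comparison:
  Step 1: search space = 2359367 -> 1179683
  Step 2: search space = 1179683 -> 589841
  Step 3: search space = 589841 -> 294920
  Step 4: search space = 294920 -> 147460
  Step 5: search space = 147460 -> 73730
  Step 6: search space = 73730 -> 36865
  Step 7: search space = 36865 -> 18432
  Step 8: search space = 18432 -> 9216
  Step 9: search space = 9216 -> 4608
  Step 10: search space = 4608 -> 2304
  Step 11: search space = 2304 -> 1152
  Step 12: search space = 1152 -> 576
  Step 13: search space = 576 -> 288
  Step 14: search space = 288 -> 144
  Step 15: search space = 144 -> 72
  Step 16: search space = 72 -> 36
  Step 17: search space = 36 -> 18
  Step 18: search space = 18 -> 9
  Step 19: search space = 9 -> 4
  Step 20: search space = 4 -> 2
  Step 21: search space = 2 -> 1
  Step 22: search space = 1 (final check)
Maximum comparisons = floor(log2(2359367)) + 1 = 21 + 1 = 22


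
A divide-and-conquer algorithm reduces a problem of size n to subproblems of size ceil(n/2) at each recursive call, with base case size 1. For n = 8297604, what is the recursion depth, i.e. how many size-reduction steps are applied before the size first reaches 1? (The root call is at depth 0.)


Each step divides the size by 2 (rounding up); after k steps the size is ceil(n/2^k), which equals 1 exactly when 2^k >= n.
So the depth is the smallest k with 2^k >= 8297604, i.e. ceil(log_2(8297604)).
2^22 = 4194304 < 8297604 <= 8388608 = 2^23
Recursion depth = 23


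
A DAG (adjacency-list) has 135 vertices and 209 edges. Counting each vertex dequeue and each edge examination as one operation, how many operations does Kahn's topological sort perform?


V = 135 (vertex processing)
E = 209 (edge processing)
V + E = 135 + 209 = 344


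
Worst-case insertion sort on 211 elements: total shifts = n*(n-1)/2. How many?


Sum of shifts = 1 + 2 + 3 + ... + 210
= 211 * 210 / 2
= 44310 / 2
= 22155


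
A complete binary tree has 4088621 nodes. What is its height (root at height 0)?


In a complete binary tree, level k holds nodes 2^k .. 2^(k+1)-1 (1-indexed).
Height = floor(log2(n)) = floor(log2(4088621)) = 21
Check: 2^21 = 2097152 <= 4088621 < 4194304 = 2^22


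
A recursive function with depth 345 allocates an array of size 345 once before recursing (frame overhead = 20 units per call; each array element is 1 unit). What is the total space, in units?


Array allocation: 345 units (allocated once)
Stack frames: 345 deep * 20 per frame = 6900 units
Total = 345 + 6900 = 7245


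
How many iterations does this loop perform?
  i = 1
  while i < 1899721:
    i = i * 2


The loop variable doubles each iteration:
i = 1 -> 2 -> 4 -> 8 -> 16 -> 32 -> 64 -> 128 -> 256 -> 512 -> 1024 -> 2048 -> 4096 -> 8192 -> 16384 -> 32768 -> 65536 -> 131072 -> 262144 -> 524288 -> 1048576 -> 2097152 (stop, 2097152 >= 1899721)
Number of doublings = ceil(log2(1899721)) = 21


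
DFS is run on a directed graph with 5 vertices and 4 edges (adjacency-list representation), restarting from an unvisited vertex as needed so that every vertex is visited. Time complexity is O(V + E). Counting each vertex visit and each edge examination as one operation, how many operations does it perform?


A full DFS traversal processes each vertex exactly once (push/pop on stack).
Each directed edge is examined once.
V = 5, E = 4
V + E = 9


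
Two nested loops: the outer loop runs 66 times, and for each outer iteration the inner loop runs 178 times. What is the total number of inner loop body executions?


Outer loop: 66 iterations
Inner loop: 178 iterations per outer iteration
Total = 66 * 178 = 11748


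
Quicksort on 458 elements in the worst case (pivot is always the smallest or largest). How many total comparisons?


In the worst case, each partition step picks the worst pivot:
  Partition 1: 457 comparisons (n-1 elements to compare)
  Partition 2: 456 comparisons
  Partition 3: 455 comparisons
  Partition 4: 454 comparisons
  Partition 5: 453 comparisons
  ...
  Last partition: 0 comparisons
Total = (n-1) + (n-2) + ... + 1 + 0 = n*(n-1)/2
= 458*457/2 = 104653


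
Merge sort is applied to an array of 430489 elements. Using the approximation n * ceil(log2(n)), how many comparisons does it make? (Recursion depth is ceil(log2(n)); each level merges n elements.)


Merge sort divides the array into halves recursively.
Number of levels = ceil(log2(430489)) = 19
At each level, approximately n = 430489 comparisons are needed for merging.
Total comparisons ~ n * ceil(log2(n)) = 430489 * 19 = 8179291


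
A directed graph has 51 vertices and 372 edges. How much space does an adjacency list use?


Adjacency list: one list head per vertex + one entry per edge
Vertex heads: 51
Edge entries: 372
Total = 51 + 372 = 423


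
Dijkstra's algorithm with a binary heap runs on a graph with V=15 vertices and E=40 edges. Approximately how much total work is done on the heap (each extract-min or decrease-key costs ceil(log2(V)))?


Dijkstra with a binary heap: each vertex is extracted once, each edge may relax once.
Each heap operation costs O(log V).
V + E = 15 + 40 = 55
ceil(log2(15)) = 4 (since 2^3 = 8 < 15 <= 16 = 2^4)
Total heap work = (V+E) * ceil(log2(V)) = 55 * 4 = 220


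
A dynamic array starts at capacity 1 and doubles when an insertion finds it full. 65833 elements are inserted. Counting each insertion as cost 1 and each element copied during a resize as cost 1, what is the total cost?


n = 65833
Insertion costs: 65833
Resizes copy 1, 2, 4, ... up to the largest power of 2 that is <= n-1 = 65832, i.e. 65536.
Copy costs = 1 + 2 + 4 + 8 + 16 + 32 + 64 + 128 + 256 + 512 + 1024 + 2048 + 4096 + 8192 + 16384 + 32768 + 65536 = 131071
Total = 65833 + 131071 = 196904


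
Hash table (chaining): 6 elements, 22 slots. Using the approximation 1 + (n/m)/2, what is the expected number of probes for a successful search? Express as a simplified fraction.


Computing expected probes:
alpha = 6/22
= 1 + alpha/2
= 1 + 6/(2*22)
= (2*22 + 6) / (2*22)
= 50/44 = 25/22


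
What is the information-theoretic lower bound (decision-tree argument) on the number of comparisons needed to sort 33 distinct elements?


A binary decision tree of height h has at most 2^h leaves and needs at least n! of them, so h >= ceil(log2(n!)).
33! is far too large to multiply out, so use Stirling's series:
  ln(n!) ~ n ln n - n + (1/2) ln(2 pi n) + 1/(12n)  (error below 1/(360 n^3), negligible here)
  ln(33) = 3.4965076
  n ln n = 33 * 3.4965076 = 115.3848
  (1/2) ln(2 pi * 33) = (1/2) ln(207.3451) = 2.6672
  1/(12*33) = 0.0025
  ln(33!) ~ 115.3848 - 33 + 2.6672 + 0.0025 = 85.0545
Convert to base 2: log2(33!) = 85.0545 / ln 2 = 85.0545 / 0.69314718 = 122.7077
ceil(122.7077) = 123


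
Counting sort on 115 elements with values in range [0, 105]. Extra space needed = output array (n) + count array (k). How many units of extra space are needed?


Output array size: 115 (to store sorted result)
Count array size: 106 (one slot per possible value, range 0 to 105)
Total extra space = 115 + 106 = 221


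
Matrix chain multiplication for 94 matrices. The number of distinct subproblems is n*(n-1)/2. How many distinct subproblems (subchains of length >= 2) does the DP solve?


Subproblems are indexed by (i, j) where i < j.
Number of such pairs = n*(n-1)/2
= 94 * 93 / 2
= 4371


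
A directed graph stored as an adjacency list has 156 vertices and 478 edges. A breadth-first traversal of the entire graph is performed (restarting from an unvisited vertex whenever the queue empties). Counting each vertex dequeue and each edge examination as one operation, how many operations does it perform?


A full BFS traversal dequeues each vertex once and examines each edge once.
Vertex visits: 156
Edge visits: 478
V + E = 156 + 478 = 634


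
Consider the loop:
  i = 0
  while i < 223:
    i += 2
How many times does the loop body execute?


Starting at i = 0, each iteration adds 2.
Iterations until i >= 223:
  Iteration 1: i = 0 -> i = 2
  Iteration 2: i = 2 -> i = 4
  Iteration 3: i = 4 -> i = 6
  Iteration 4: i = 6 -> i = 8
  Iteration 5: i = 8 -> i = 10
  Iteration 6: i = 10 -> i = 12
  Iteration 7: i = 12 -> i = 14
  Iteration 8: i = 14 -> i = 16
  ... continuing ...
Total iterations = ceil(223/2) = 112


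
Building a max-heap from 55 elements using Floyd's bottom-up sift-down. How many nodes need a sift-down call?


In a heap of 55 elements (0-indexed array):
  Last element index: 54
  Parent of last element: floor((54 - 1) / 2) = 26
  Internal nodes: indices 0 to 26
  Count = floor(55/2) = 27


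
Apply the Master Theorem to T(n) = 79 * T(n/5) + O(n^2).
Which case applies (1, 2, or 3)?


The Master Theorem: T(n) = a*T(n/b) + O(n^c)
  a = 79, b = 5, c = 2
log_b(a) = log_5(79) ~ 2.715
Compare b^c with a: 5^2 = 25 < 79, so c < log_b(a).
Since c < log_b(a), Case 1 applies.
T(n) = O(n^(log_5 79)) ~ O(n^2.715)
Master Theorem case = 1


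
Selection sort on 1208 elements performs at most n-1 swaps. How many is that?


Each of the 1207 passes places one element in its final position.
Pass 1: swap minimum into position 0
Pass 2: swap minimum of remaining into position 1
...
Pass 1207: last two elements, one swap
Maximum swaps = 1208 - 1 = 1207


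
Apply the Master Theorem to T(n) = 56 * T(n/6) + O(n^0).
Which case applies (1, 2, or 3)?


The Master Theorem: T(n) = a*T(n/b) + O(n^c)
  a = 56, b = 6, c = 0
log_b(a) = log_6(56) ~ 2.247
Compare b^c with a: 6^0 = 1 < 56, so c < log_b(a).
Since c < log_b(a), Case 1 applies.
T(n) = O(n^(log_6 56)) ~ O(n^2.247)
Master Theorem case = 1


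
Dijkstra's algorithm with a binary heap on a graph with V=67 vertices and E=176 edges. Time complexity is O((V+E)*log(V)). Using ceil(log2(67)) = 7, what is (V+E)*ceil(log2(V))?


Dijkstra with a binary heap: each vertex is extracted once, each edge may relax once.
Each heap operation costs O(log V).
V + E = 67 + 176 = 243
ceil(log2(67)) = 7 (since 2^6 = 64 < 67 <= 128 = 2^7)
Total heap work = (V+E) * ceil(log2(V)) = 243 * 7 = 1701


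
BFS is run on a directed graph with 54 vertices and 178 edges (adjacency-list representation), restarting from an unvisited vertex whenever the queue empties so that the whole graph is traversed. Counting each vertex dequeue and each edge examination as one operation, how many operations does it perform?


A full BFS traversal dequeues each vertex exactly once and examines each directed edge exactly once.
V = 54 (vertex processing cost)
E = 178 (edge examination cost)
Total operations proportional to V + E = 54 + 178 = 232


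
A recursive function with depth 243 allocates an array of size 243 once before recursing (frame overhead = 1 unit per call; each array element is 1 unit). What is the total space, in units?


Array allocation: 243 units (allocated once)
Stack frames: 243 deep * 1 per frame = 243 units
Total = 243 + 243 = 486


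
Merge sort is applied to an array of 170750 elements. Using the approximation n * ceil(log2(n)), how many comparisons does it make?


Merge sort divides the array into halves recursively.
Number of levels = ceil(log2(170750)) = 18
At each level, approximately n = 170750 comparisons are needed for merging.
Total comparisons ~ n * ceil(log2(n)) = 170750 * 18 = 3073500


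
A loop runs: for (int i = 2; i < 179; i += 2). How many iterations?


Loop starts at i = 2, increments by 2, stops when i >= 179.
Number of iterations = ceil((179 - 2) / 2)
= ceil(177 / 2)
= 89


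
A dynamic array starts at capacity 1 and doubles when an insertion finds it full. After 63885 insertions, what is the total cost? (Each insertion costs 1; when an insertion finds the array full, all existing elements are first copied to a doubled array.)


Insertion cost: 63885 (one per element)
Resizes occur just before inserting elements 2, 3, 5, 9, ...
Elements copied at each resize: 1 + 2 + 4 + 8 + 16 + 32 + 64 + 128 + 256 + 512 + 1024 + 2048 + 4096 + 8192 + 16384 + 32768
Sum of copies = 65535 (geometric series: 2^k - 1)
Total = 63885 + 65535 = 129420


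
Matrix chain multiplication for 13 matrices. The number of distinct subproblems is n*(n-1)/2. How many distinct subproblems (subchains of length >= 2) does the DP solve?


Subproblems are indexed by (i, j) where i < j.
Number of such pairs = n*(n-1)/2
= 13 * 12 / 2
= 78


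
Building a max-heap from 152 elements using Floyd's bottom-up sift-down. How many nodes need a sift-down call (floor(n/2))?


In a heap of 152 elements (0-indexed array):
  Last element index: 151
  Parent of last element: floor((151 - 1) / 2) = 75
  Internal nodes: indices 0 to 75
  Count = floor(152/2) = 76


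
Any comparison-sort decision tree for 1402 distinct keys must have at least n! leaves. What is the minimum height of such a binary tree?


A binary decision tree of height h has at most 2^h leaves and needs at least n! of them, so h >= ceil(log2(n!)).
1402! is far too large to multiply out, so use Stirling's series:
  ln(n!) ~ n ln n - n + (1/2) ln(2 pi n) + 1/(12n)  (error below 1/(360 n^3), negligible here)
  ln(1402) = 7.2456551
  n ln n = 1402 * 7.2456551 = 10158.4085
  (1/2) ln(2 pi * 1402) = (1/2) ln(8809.0258) = 4.5418
  1/(12*1402) = 0.0001
  ln(1402!) ~ 10158.4085 - 1402 + 4.5418 + 0.0001 = 8760.9504
Convert to base 2: log2(1402!) = 8760.9504 / ln 2 = 8760.9504 / 0.69314718 = 12639.3797
ceil(12639.3797) = 12640


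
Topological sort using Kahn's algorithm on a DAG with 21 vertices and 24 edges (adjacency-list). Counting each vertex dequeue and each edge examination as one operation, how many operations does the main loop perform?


Kahn's algorithm:
  1. Compute in-degrees: O(V + E)
  2. Process queue: each vertex dequeued once (O(V))
     each edge examined once (O(E))
Total = V + E = 21 + 24 = 45


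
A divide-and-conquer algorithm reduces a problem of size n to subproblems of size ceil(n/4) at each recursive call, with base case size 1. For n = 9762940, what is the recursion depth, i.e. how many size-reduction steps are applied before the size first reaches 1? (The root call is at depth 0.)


Each step divides the size by 4 (rounding up); after k steps the size is ceil(n/4^k), which equals 1 exactly when 4^k >= n.
So the depth is the smallest k with 4^k >= 9762940, i.e. ceil(log_4(9762940)).
4^11 = 4194304 < 9762940 <= 16777216 = 4^12
Recursion depth = 12


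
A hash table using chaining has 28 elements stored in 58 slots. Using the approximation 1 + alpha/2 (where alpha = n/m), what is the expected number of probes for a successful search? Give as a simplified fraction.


Load factor alpha = n/m = 28/58
Expected probes = 1 + alpha/2 = 1 + 28/(2*58)
= 1 + 28/116
= 116/116 + 28/116
= 144/116
Simplify: 36/29


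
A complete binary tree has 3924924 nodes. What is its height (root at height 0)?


In a complete binary tree, level k holds nodes 2^k .. 2^(k+1)-1 (1-indexed).
Height = floor(log2(n)) = floor(log2(3924924)) = 21
Check: 2^21 = 2097152 <= 3924924 < 4194304 = 2^22


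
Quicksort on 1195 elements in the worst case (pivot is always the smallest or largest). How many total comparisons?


In the worst case, each partition step picks the worst pivot:
  Partition 1: 1194 comparisons (n-1 elements to compare)
  Partition 2: 1193 comparisons
  Partition 3: 1192 comparisons
  Partition 4: 1191 comparisons
  Partition 5: 1190 comparisons
  ...
  Last partition: 0 comparisons
Total = (n-1) + (n-2) + ... + 1 + 0 = n*(n-1)/2
= 1195*1194/2 = 713415


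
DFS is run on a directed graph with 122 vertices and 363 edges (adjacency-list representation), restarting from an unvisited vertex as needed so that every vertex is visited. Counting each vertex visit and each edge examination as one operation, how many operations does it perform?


A full DFS traversal processes each vertex exactly once (push/pop on stack).
Each directed edge is examined once.
V = 122, E = 363
V + E = 485


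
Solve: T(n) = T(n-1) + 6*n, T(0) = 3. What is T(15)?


Expanding the recurrence:
T(15) = T(14) + 6*15
       = T(13) + 6*14 + 6*15
       ...
       = T(0) + 6*(1 + 2 + ... + 15)
       = 3 + 6 * 15*16/2
       = 3 + 6 * 120
       = 3 + 720 = 723


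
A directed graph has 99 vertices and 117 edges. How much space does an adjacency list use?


Adjacency list: one list head per vertex + one entry per edge
Vertex heads: 99
Edge entries: 117
Total = 99 + 117 = 216


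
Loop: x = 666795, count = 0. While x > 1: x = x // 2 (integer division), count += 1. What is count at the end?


The variable x halves each step:
x = 666795 -> 333397 -> 166698 -> 83349 -> 41674 -> 20837 -> 10418 -> 5209 -> 2604 -> 1302 -> 651 -> 325 -> 162 -> 81 -> 40 -> 20 -> 10 -> 5 -> 2 -> 1
Number of halvings = floor(log2(666795)) = 19


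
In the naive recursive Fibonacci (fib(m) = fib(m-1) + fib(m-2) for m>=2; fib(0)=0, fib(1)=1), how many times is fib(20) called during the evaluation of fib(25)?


Let N(m) = number of times fib(m) is called while evaluating fib(25).
N(25) = 1 (the initial call).
N(24) = 1 (only fib(25) calls it).
For 1 <= m <= 23: fib(m) is called by fib(m+1) and fib(m+2), so
  N(m) = N(m+1) + N(m+2).
fib(0) is called only by fib(2), so N(0) = N(2).
Walk down from m=25:
  N(25)=1, N(24)=1, N(23)=2, N(22)=3, N(21)=5, N(20)=8
N(20) = 8


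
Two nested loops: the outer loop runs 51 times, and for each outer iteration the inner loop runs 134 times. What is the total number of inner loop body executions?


Outer loop: 51 iterations
Inner loop: 134 iterations per outer iteration
Total = 51 * 134 = 6834


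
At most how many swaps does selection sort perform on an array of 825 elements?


Each of the 824 passes places one element in its final position.
Pass 1: swap minimum into position 0
Pass 2: swap minimum of remaining into position 1
...
Pass 824: last two elements, one swap
Maximum swaps = 825 - 1 = 824


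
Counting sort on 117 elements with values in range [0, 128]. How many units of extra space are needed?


Output array size: 117 (to store sorted result)
Count array size: 129 (one slot per possible value, range 0 to 128)
Total extra space = 117 + 129 = 246


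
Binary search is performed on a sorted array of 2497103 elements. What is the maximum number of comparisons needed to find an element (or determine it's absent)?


Binary search halves the search space each comparison:
  Step 1: search space = 2497103 -> 1248551
  Step 2: search space = 1248551 -> 624275
  Step 3: search space = 624275 -> 312137
  Step 4: search space = 312137 -> 156068
  Step 5: search space = 156068 -> 78034
  Step 6: search space = 78034 -> 39017
  Step 7: search space = 39017 -> 19508
  Step 8: search space = 19508 -> 9754
  Step 9: search space = 9754 -> 4877
  Step 10: search space = 4877 -> 2438
  Step 11: search space = 2438 -> 1219
  Step 12: search space = 1219 -> 609
  Step 13: search space = 609 -> 304
  Step 14: search space = 304 -> 152
  Step 15: search space = 152 -> 76
  Step 16: search space = 76 -> 38
  Step 17: search space = 38 -> 19
  Step 18: search space = 19 -> 9
  Step 19: search space = 9 -> 4
  Step 20: search space = 4 -> 2
  Step 21: search space = 2 -> 1
  Step 22: search space = 1 (final check)
Maximum comparisons = floor(log2(2497103)) + 1 = 21 + 1 = 22


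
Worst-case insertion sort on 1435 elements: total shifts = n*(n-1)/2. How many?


Sum of shifts = 1 + 2 + 3 + ... + 1434
= 1435 * 1434 / 2
= 2057790 / 2
= 1028895
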